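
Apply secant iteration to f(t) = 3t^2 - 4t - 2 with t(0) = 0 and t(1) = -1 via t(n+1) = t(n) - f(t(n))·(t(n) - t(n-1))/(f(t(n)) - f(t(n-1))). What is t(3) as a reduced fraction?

f(0) = -2, f(-1) = 5. t(2) = (-1) - 5·((-1) - 0)/(5 - (-2)) = -2/7.
f(-1) = 5, f(-2/7) = -30/49. t(3) = (-2/7) - (-30/49)·((-2/7) - (-1))/((-30/49) - 5) = -4/11.

-4/11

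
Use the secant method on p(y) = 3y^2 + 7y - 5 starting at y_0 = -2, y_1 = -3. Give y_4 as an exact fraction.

p(-2) = -7, p(-3) = 1. y_2 = (-3) - 1·((-3) - (-2))/(1 - (-7)) = -23/8.
p(-3) = 1, p(-23/8) = -21/64. y_3 = (-23/8) - (-21/64)·((-23/8) - (-3))/((-21/64) - 1) = -247/85.
p(-23/8) = -21/64, p(-247/85) = -63/7225. y_4 = (-247/85) - (-63/7225)·((-247/85) - (-23/8))/((-63/7225) - (-21/64)) = -20443/7033.

-20443/7033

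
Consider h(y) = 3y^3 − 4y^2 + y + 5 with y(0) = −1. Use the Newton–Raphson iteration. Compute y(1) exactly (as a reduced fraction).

−5/6

h'(y) = 9y^2 − 8y + 1.
h(−1) = −3, h'(−1) = 18, so y(1) = (−1) − (−3)/18 = −5/6.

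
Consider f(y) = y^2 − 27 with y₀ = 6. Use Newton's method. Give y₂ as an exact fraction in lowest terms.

f'(y) = 2y.
f(6) = 9, f'(6) = 12, so y₁ = 6 − 9/12 = 21/4.
f(21/4) = 9/16, f'(21/4) = 21/2, so y₂ = (21/4) − (9/16)/(21/2) = 291/56.

291/56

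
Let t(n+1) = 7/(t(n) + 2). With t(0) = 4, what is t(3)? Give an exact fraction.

133/80

t(1) = 7/(4 + 2) = 7/6.
t(2) = 7/(7/6 + 2) = 42/19.
t(3) = 7/(42/19 + 2) = 133/80.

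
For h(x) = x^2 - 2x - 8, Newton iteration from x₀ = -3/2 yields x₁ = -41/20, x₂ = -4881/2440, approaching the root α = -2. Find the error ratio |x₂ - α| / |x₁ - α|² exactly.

10/61

x₁ - α = -41/20 - (-2) = -41/20 + 2 = -1/20, so |x₁ - α| = 1/20.
x₂ - α = -4881/2440 - (-2) = -4881/2440 + 2 = -1/2440, so |x₂ - α| = 1/2440.
|x₁ - α|² = 1/400.
Ratio = (1/2440) / (1/400) = 10/61.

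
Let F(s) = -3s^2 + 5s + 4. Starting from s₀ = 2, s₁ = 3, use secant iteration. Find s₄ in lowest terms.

F(2) = 2, F(3) = -8. s₂ = 3 - (-8)·(3 - 2)/((-8) - 2) = 11/5.
F(3) = -8, F(11/5) = 12/25. s₃ = (11/5) - (12/25)·((11/5) - 3)/((12/25) - (-8)) = 119/53.
F(11/5) = 12/25, F(119/53) = 288/2809. s₄ = (119/53) - (288/2809)·((119/53) - (11/5))/((288/2809) - (12/25)) = 4987/2209.

4987/2209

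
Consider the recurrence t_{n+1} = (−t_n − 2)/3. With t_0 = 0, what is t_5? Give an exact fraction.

t_1 = (−0 − 2)/3 = −2/3.
t_2 = (−(−2/3) − 2)/3 = −4/9.
t_3 = (−(−4/9) − 2)/3 = −14/27.
t_4 = (−(−14/27) − 2)/3 = −40/81.
t_5 = (−(−40/81) − 2)/3 = −122/243.

−122/243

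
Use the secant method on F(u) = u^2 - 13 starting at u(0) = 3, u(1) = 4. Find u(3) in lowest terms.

F(3) = -4, F(4) = 3. u(2) = 4 - 3·(4 - 3)/(3 - (-4)) = 25/7.
F(4) = 3, F(25/7) = -12/49. u(3) = (25/7) - (-12/49)·((25/7) - 4)/((-12/49) - 3) = 191/53.

191/53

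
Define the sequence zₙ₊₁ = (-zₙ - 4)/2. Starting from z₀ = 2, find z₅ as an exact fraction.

z₁ = (-2 - 4)/2 = -3.
z₂ = (-(-3) - 4)/2 = -1/2.
z₃ = (-(-1/2) - 4)/2 = -7/4.
z₄ = (-(-7/4) - 4)/2 = -9/8.
z₅ = (-(-9/8) - 4)/2 = -23/16.

-23/16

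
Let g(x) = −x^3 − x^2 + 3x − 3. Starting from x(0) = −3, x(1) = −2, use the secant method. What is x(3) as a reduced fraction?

−483/181

g(−3) = 6, g(−2) = −5. x(2) = (−2) − (−5)·((−2) − (−3))/((−5) − 6) = −27/11.
g(−2) = −5, g(−27/11) = −2130/1331. x(3) = (−27/11) − (−2130/1331)·((−27/11) − (−2))/((−2130/1331) − (−5)) = −483/181.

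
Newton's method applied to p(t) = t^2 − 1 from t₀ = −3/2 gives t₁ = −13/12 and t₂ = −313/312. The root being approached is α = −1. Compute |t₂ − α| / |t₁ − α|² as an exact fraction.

6/13

t₁ − α = −13/12 − (−1) = −13/12 + 1 = −1/12, so |t₁ − α| = 1/12.
t₂ − α = −313/312 − (−1) = −313/312 + 1 = −1/312, so |t₂ − α| = 1/312.
|t₁ − α|² = 1/144.
Ratio = (1/312) / (1/144) = 6/13.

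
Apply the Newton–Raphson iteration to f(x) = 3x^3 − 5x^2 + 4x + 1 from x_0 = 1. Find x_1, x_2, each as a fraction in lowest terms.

x_1 = 0, x_2 = −1/4

f'(x) = 9x^2 − 10x + 4.
f(1) = 3, f'(1) = 3, so x_1 = 1 − 3/3 = 0.
f(0) = 1, f'(0) = 4, so x_2 = 0 − 1/4 = −1/4.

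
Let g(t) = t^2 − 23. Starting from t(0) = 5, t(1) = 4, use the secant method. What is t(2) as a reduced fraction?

43/9

g(5) = 2, g(4) = −7. t(2) = 4 − (−7)·(4 − 5)/((−7) − 2) = 43/9.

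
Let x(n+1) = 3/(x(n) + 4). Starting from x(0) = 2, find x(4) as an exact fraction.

x(1) = 3/(2 + 4) = 1/2.
x(2) = 3/(1/2 + 4) = 2/3.
x(3) = 3/(2/3 + 4) = 9/14.
x(4) = 3/(9/14 + 4) = 42/65.

42/65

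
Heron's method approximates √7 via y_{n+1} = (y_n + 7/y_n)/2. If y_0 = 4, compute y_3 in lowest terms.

y_1 = (4 + 7/4)/2 = 23/8.
y_2 = (23/8 + 7/(23/8))/2 = 977/368.
y_3 = (977/368 + 7/(977/368))/2 = 1902497/719072.

1902497/719072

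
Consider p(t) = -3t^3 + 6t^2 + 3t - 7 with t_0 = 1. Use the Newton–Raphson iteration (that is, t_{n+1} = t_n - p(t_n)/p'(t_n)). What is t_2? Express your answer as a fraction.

203/171

p'(t) = -9t^2 + 12t + 3.
p(1) = -1, p'(1) = 6, so t_1 = 1 - (-1)/6 = 7/6.
p(7/6) = -7/72, p'(7/6) = 19/4, so t_2 = (7/6) - (-7/72)/(19/4) = 203/171.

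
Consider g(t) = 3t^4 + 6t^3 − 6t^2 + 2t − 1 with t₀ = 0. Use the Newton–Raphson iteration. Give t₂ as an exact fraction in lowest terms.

g'(t) = 12t^3 + 18t^2 − 12t + 2.
g(0) = −1, g'(0) = 2, so t₁ = 0 − (−1)/2 = 1/2.
g(1/2) = −9/16, g'(1/2) = 2, so t₂ = (1/2) − (−9/16)/2 = 25/32.

25/32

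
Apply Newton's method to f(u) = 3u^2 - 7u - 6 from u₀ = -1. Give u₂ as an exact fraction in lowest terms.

-1257/1885

f'(u) = 6u - 7.
f(-1) = 4, f'(-1) = -13, so u₁ = (-1) - 4/(-13) = -9/13.
f(-9/13) = 48/169, f'(-9/13) = -145/13, so u₂ = (-9/13) - (48/169)/(-145/13) = -1257/1885.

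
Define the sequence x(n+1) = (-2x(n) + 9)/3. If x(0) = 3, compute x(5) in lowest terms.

x(1) = (-2·3 + 9)/3 = 1.
x(2) = (-2·1 + 9)/3 = 7/3.
x(3) = (-2·(7/3) + 9)/3 = 13/9.
x(4) = (-2·(13/9) + 9)/3 = 55/27.
x(5) = (-2·(55/27) + 9)/3 = 133/81.

133/81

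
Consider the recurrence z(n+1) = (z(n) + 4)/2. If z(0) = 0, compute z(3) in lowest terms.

7/2

z(1) = (0 + 4)/2 = 2.
z(2) = (2 + 4)/2 = 3.
z(3) = (3 + 4)/2 = 7/2.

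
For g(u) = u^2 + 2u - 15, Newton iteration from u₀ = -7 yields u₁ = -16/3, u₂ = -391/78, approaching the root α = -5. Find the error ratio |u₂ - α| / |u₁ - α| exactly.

1/26

u₁ - α = -16/3 - (-5) = -16/3 + 5 = -1/3, so |u₁ - α| = 1/3.
u₂ - α = -391/78 - (-5) = -391/78 + 5 = -1/78, so |u₂ - α| = 1/78.
Ratio = (1/78) / (1/3) = 1/26.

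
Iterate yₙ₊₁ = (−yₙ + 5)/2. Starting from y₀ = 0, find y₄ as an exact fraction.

y₁ = (−0 + 5)/2 = 5/2.
y₂ = (−(5/2) + 5)/2 = 5/4.
y₃ = (−(5/4) + 5)/2 = 15/8.
y₄ = (−(15/8) + 5)/2 = 25/16.

25/16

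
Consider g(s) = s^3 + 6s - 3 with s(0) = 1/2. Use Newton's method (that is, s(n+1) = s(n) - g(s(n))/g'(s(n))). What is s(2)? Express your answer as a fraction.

g'(s) = 3s^2 + 6.
g(1/2) = 1/8, g'(1/2) = 27/4, so s(1) = (1/2) - (1/8)/(27/4) = 13/27.
g(13/27) = 10/19683, g'(13/27) = 1627/243, so s(2) = (13/27) - (10/19683)/(1627/243) = 63443/131787.

63443/131787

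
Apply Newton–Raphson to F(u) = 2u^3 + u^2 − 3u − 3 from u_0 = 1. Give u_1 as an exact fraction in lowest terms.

F'(u) = 6u^2 + 2u − 3.
F(1) = −3, F'(1) = 5, so u_1 = 1 − (−3)/5 = 8/5.

8/5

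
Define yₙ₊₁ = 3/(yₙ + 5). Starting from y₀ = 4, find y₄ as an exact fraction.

y₁ = 3/(4 + 5) = 1/3.
y₂ = 3/(1/3 + 5) = 9/16.
y₃ = 3/(9/16 + 5) = 48/89.
y₄ = 3/(48/89 + 5) = 267/493.

267/493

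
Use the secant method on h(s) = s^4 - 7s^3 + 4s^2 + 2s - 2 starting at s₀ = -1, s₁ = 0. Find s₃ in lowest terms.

h(-1) = 8, h(0) = -2. s₂ = 0 - (-2)·(0 - (-1))/((-2) - 8) = -1/5.
h(0) = -2, h(-1/5) = -1364/625. s₃ = (-1/5) - (-1364/625)·((-1/5) - 0)/((-1364/625) - (-2)) = 125/57.

125/57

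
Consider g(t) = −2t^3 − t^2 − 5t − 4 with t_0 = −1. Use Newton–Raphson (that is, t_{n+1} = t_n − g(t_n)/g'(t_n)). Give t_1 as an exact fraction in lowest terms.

g'(t) = −6t^2 − 2t − 5.
g(−1) = 2, g'(−1) = −9, so t_1 = (−1) − 2/(−9) = −7/9.

−7/9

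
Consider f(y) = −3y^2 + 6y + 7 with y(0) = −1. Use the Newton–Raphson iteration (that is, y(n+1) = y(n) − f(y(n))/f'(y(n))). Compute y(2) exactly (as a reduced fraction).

f'(y) = −6y + 6.
f(−1) = −2, f'(−1) = 12, so y(1) = (−1) − (−2)/12 = −5/6.
f(−5/6) = −1/12, f'(−5/6) = 11, so y(2) = (−5/6) − (−1/12)/11 = −109/132.

−109/132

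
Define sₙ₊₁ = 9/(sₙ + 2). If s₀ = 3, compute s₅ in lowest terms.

s₁ = 9/(3 + 2) = 9/5.
s₂ = 9/(9/5 + 2) = 45/19.
s₃ = 9/(45/19 + 2) = 171/83.
s₄ = 9/(171/83 + 2) = 747/337.
s₅ = 9/(747/337 + 2) = 3033/1421.

3033/1421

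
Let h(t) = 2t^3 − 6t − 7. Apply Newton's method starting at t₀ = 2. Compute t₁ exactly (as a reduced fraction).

13/6

h'(t) = 6t^2 − 6.
h(2) = −3, h'(2) = 18, so t₁ = 2 − (−3)/18 = 13/6.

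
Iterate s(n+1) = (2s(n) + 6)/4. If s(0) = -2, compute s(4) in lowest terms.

s(1) = (2·(-2) + 6)/4 = 1/2.
s(2) = (2·(1/2) + 6)/4 = 7/4.
s(3) = (2·(7/4) + 6)/4 = 19/8.
s(4) = (2·(19/8) + 6)/4 = 43/16.

43/16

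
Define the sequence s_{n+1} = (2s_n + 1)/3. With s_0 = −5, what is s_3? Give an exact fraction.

−7/9

s_1 = (2·(−5) + 1)/3 = −3.
s_2 = (2·(−3) + 1)/3 = −5/3.
s_3 = (2·(−5/3) + 1)/3 = −7/9.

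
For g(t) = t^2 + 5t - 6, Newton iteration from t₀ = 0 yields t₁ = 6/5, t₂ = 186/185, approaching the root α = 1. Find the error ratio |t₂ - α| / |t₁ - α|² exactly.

t₁ - α = 6/5 - 1 = 1/5, so |t₁ - α| = 1/5.
t₂ - α = 186/185 - 1 = 1/185, so |t₂ - α| = 1/185.
|t₁ - α|² = 1/25.
Ratio = (1/185) / (1/25) = 5/37.

5/37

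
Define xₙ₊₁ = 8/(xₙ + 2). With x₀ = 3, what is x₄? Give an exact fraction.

x₁ = 8/(3 + 2) = 8/5.
x₂ = 8/(8/5 + 2) = 20/9.
x₃ = 8/(20/9 + 2) = 36/19.
x₄ = 8/(36/19 + 2) = 76/37.

76/37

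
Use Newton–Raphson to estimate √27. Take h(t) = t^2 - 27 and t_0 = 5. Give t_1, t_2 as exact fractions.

h'(t) = 2t.
h(5) = -2, h'(5) = 10, so t_1 = 5 - (-2)/10 = 26/5.
h(26/5) = 1/25, h'(26/5) = 52/5, so t_2 = (26/5) - (1/25)/(52/5) = 1351/260.

t_1 = 26/5, t_2 = 1351/260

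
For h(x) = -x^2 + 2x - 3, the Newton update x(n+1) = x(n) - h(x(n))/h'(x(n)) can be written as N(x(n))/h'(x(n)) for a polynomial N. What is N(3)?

h'(x) = -2x + 2.
N(x) = x·h'(x) - h(x) = x·(-2x + 2) - (-x^2 + 2x - 3) = -x^2 + 3.
N(3) = -6.

-6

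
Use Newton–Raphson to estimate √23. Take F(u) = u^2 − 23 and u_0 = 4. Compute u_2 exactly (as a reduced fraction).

F'(u) = 2u.
F(4) = −7, F'(4) = 8, so u_1 = 4 − (−7)/8 = 39/8.
F(39/8) = 49/64, F'(39/8) = 39/4, so u_2 = (39/8) − (49/64)/(39/4) = 2993/624.

2993/624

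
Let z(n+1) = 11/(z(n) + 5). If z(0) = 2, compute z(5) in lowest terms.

22451/13582

z(1) = 11/(2 + 5) = 11/7.
z(2) = 11/(11/7 + 5) = 77/46.
z(3) = 11/(77/46 + 5) = 506/307.
z(4) = 11/(506/307 + 5) = 3377/2041.
z(5) = 11/(3377/2041 + 5) = 22451/13582.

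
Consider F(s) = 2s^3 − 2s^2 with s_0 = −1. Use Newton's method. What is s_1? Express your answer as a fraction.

−3/5

F'(s) = 6s^2 − 4s.
F(−1) = −4, F'(−1) = 10, so s_1 = (−1) − (−4)/10 = −3/5.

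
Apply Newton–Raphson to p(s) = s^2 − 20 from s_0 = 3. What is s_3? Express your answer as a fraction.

p'(s) = 2s.
p(3) = −11, p'(3) = 6, so s_1 = 3 − (−11)/6 = 29/6.
p(29/6) = 121/36, p'(29/6) = 29/3, so s_2 = (29/6) − (121/36)/(29/3) = 1561/348.
p(1561/348) = 14641/121104, p'(1561/348) = 1561/174, so s_3 = (1561/348) − (14641/121104)/(1561/174) = 4858801/1086456.

4858801/1086456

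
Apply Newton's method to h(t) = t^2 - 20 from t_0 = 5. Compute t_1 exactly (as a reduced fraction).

9/2

h'(t) = 2t.
h(5) = 5, h'(5) = 10, so t_1 = 5 - 5/10 = 9/2.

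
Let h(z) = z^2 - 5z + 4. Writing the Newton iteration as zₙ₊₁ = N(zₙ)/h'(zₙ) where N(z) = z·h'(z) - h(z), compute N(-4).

h'(z) = 2z - 5.
N(z) = z·h'(z) - h(z) = z·(2z - 5) - (z^2 - 5z + 4) = z^2 - 4.
N(-4) = 12.

12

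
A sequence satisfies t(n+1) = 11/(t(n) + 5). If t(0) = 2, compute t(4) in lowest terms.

t(1) = 11/(2 + 5) = 11/7.
t(2) = 11/(11/7 + 5) = 77/46.
t(3) = 11/(77/46 + 5) = 506/307.
t(4) = 11/(506/307 + 5) = 3377/2041.

3377/2041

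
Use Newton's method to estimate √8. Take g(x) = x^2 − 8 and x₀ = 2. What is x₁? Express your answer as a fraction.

g'(x) = 2x.
g(2) = −4, g'(2) = 4, so x₁ = 2 − (−4)/4 = 3.

3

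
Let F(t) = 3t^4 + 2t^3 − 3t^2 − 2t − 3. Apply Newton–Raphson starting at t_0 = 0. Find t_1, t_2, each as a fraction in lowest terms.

t_1 = −3/2, t_2 = −453/320

F'(t) = 12t^3 + 6t^2 − 6t − 2.
F(0) = −3, F'(0) = −2, so t_1 = 0 − (−3)/(−2) = −3/2.
F(−3/2) = 27/16, F'(−3/2) = −20, so t_2 = (−3/2) − (27/16)/(−20) = −453/320.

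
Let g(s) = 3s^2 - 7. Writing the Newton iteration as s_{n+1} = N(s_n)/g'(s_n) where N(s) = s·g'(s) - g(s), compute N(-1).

10

g'(s) = 6s.
N(s) = s·g'(s) - g(s) = s·(6s) - (3s^2 - 7) = 3s^2 + 7.
N(-1) = 10.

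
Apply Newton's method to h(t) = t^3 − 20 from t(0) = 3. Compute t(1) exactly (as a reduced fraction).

74/27

h'(t) = 3t^2.
h(3) = 7, h'(3) = 27, so t(1) = 3 − 7/27 = 74/27.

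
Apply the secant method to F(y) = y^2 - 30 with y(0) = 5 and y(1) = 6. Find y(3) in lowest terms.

F(5) = -5, F(6) = 6. y(2) = 6 - 6·(6 - 5)/(6 - (-5)) = 60/11.
F(6) = 6, F(60/11) = -30/121. y(3) = (60/11) - (-30/121)·((60/11) - 6)/((-30/121) - 6) = 115/21.

115/21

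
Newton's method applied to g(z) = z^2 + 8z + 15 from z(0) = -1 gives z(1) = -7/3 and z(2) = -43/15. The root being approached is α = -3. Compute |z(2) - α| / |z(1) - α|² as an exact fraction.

3/10

z(1) - α = -7/3 - (-3) = -7/3 + 3 = 2/3, so |z(1) - α| = 2/3.
z(2) - α = -43/15 - (-3) = -43/15 + 3 = 2/15, so |z(2) - α| = 2/15.
|z(1) - α|² = 4/9.
Ratio = (2/15) / (4/9) = 3/10.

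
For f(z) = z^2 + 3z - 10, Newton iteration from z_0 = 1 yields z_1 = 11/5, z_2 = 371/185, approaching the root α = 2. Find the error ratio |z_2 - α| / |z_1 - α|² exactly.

5/37

z_1 - α = 11/5 - 2 = 1/5, so |z_1 - α| = 1/5.
z_2 - α = 371/185 - 2 = 1/185, so |z_2 - α| = 1/185.
|z_1 - α|² = 1/25.
Ratio = (1/185) / (1/25) = 5/37.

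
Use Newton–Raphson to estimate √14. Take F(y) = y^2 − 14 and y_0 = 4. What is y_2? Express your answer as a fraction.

449/120

F'(y) = 2y.
F(4) = 2, F'(4) = 8, so y_1 = 4 − 2/8 = 15/4.
F(15/4) = 1/16, F'(15/4) = 15/2, so y_2 = (15/4) − (1/16)/(15/2) = 449/120.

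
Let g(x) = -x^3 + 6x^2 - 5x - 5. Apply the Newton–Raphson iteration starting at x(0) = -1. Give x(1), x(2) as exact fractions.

x(1) = -13/20, x(2) = -32337/56270

g'(x) = -3x^2 + 12x - 5.
g(-1) = 7, g'(-1) = -20, so x(1) = (-1) - 7/(-20) = -13/20.
g(-13/20) = 8477/8000, g'(-13/20) = -5627/400, so x(2) = (-13/20) - (8477/8000)/(-5627/400) = -32337/56270.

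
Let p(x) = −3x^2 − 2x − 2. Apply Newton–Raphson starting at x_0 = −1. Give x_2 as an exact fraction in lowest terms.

−29/8

p'(x) = −6x − 2.
p(−1) = −3, p'(−1) = 4, so x_1 = (−1) − (−3)/4 = −1/4.
p(−1/4) = −27/16, p'(−1/4) = −1/2, so x_2 = (−1/4) − (−27/16)/(−1/2) = −29/8.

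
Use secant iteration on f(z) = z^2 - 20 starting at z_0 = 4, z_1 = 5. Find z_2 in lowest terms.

f(4) = -4, f(5) = 5. z_2 = 5 - 5·(5 - 4)/(5 - (-4)) = 40/9.

40/9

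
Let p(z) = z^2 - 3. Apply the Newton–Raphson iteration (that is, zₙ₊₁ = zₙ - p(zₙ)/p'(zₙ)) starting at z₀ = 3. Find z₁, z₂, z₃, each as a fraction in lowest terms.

p'(z) = 2z.
p(3) = 6, p'(3) = 6, so z₁ = 3 - 6/6 = 2.
p(2) = 1, p'(2) = 4, so z₂ = 2 - 1/4 = 7/4.
p(7/4) = 1/16, p'(7/4) = 7/2, so z₃ = (7/4) - (1/16)/(7/2) = 97/56.

z₁ = 2, z₂ = 7/4, z₃ = 97/56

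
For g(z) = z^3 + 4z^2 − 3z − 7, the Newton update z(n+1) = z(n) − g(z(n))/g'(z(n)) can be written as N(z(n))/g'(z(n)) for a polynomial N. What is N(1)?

g'(z) = 3z^2 + 8z − 3.
N(z) = z·g'(z) − g(z) = z·(3z^2 + 8z − 3) − (z^3 + 4z^2 − 3z − 7) = 2z^3 + 4z^2 + 7.
N(1) = 13.

13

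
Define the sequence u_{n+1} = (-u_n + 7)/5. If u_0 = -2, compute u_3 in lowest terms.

u_1 = (-(-2) + 7)/5 = 9/5.
u_2 = (-(9/5) + 7)/5 = 26/25.
u_3 = (-(26/25) + 7)/5 = 149/125.

149/125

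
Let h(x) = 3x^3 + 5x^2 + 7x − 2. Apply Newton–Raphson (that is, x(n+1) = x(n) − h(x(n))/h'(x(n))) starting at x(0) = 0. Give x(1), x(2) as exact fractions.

h'(x) = 9x^2 + 10x + 7.
h(0) = −2, h'(0) = 7, so x(1) = 0 − (−2)/7 = 2/7.
h(2/7) = 164/343, h'(2/7) = 519/49, so x(2) = (2/7) − (164/343)/(519/49) = 874/3633.

x(1) = 2/7, x(2) = 874/3633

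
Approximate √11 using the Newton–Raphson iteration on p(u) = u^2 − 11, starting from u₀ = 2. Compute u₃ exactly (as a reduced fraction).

p'(u) = 2u.
p(2) = −7, p'(2) = 4, so u₁ = 2 − (−7)/4 = 15/4.
p(15/4) = 49/16, p'(15/4) = 15/2, so u₂ = (15/4) − (49/16)/(15/2) = 401/120.
p(401/120) = 2401/14400, p'(401/120) = 401/60, so u₃ = (401/120) − (2401/14400)/(401/60) = 319201/96240.

319201/96240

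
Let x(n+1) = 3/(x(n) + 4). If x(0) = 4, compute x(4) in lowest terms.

492/761

x(1) = 3/(4 + 4) = 3/8.
x(2) = 3/(3/8 + 4) = 24/35.
x(3) = 3/(24/35 + 4) = 105/164.
x(4) = 3/(105/164 + 4) = 492/761.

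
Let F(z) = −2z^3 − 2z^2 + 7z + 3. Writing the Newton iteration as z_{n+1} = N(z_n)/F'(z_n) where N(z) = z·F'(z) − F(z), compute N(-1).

F'(z) = −6z^2 − 4z + 7.
N(z) = z·F'(z) − F(z) = z·(−6z^2 − 4z + 7) − (−2z^3 − 2z^2 + 7z + 3) = −4z^3 − 2z^2 − 3.
N(-1) = −1.

−1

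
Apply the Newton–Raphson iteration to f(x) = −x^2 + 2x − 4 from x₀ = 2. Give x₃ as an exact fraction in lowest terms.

0

f'(x) = −2x + 2.
f(2) = −4, f'(2) = −2, so x₁ = 2 − (−4)/(−2) = 0.
f(0) = −4, f'(0) = 2, so x₂ = 0 − (−4)/2 = 2.
f(2) = −4, f'(2) = −2, so x₃ = 2 − (−4)/(−2) = 0.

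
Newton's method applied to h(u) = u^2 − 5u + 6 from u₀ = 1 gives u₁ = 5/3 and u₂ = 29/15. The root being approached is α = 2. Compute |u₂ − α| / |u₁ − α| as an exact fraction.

1/5

u₁ − α = 5/3 − 2 = −1/3, so |u₁ − α| = 1/3.
u₂ − α = 29/15 − 2 = −1/15, so |u₂ − α| = 1/15.
Ratio = (1/15) / (1/3) = 1/5.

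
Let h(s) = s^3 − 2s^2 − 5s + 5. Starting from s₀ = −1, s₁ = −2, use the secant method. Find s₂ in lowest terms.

h(−1) = 7, h(−2) = −1. s₂ = (−2) − (−1)·((−2) − (−1))/((−1) − 7) = −15/8.

−15/8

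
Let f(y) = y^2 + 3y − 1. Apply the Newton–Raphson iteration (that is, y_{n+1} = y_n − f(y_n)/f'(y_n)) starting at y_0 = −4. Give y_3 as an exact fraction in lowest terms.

f'(y) = 2y + 3.
f(−4) = 3, f'(−4) = −5, so y_1 = (−4) − 3/(−5) = −17/5.
f(−17/5) = 9/25, f'(−17/5) = −19/5, so y_2 = (−17/5) − (9/25)/(−19/5) = −314/95.
f(−314/95) = 81/9025, f'(−314/95) = −343/95, so y_3 = (−314/95) − (81/9025)/(−343/95) = −107621/32585.

−107621/32585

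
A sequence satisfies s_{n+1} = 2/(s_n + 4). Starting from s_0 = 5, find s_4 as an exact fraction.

s_1 = 2/(5 + 4) = 2/9.
s_2 = 2/(2/9 + 4) = 9/19.
s_3 = 2/(9/19 + 4) = 38/85.
s_4 = 2/(38/85 + 4) = 85/189.

85/189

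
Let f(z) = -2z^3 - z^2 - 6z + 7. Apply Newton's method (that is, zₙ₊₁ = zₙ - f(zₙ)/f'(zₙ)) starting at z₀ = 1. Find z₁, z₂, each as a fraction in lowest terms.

z₁ = 6/7, z₂ = 3517/4158

f'(z) = -6z^2 - 2z - 6.
f(1) = -2, f'(1) = -14, so z₁ = 1 - (-2)/(-14) = 6/7.
f(6/7) = -47/343, f'(6/7) = -594/49, so z₂ = (6/7) - (-47/343)/(-594/49) = 3517/4158.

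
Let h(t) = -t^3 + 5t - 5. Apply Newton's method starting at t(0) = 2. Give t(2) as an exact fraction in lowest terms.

947/826

h'(t) = -3t^2 + 5.
h(2) = -3, h'(2) = -7, so t(1) = 2 - (-3)/(-7) = 11/7.
h(11/7) = -351/343, h'(11/7) = -118/49, so t(2) = (11/7) - (-351/343)/(-118/49) = 947/826.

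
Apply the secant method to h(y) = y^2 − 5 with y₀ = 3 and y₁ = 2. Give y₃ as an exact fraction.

h(3) = 4, h(2) = −1. y₂ = 2 − (−1)·(2 − 3)/((−1) − 4) = 11/5.
h(2) = −1, h(11/5) = −4/25. y₃ = (11/5) − (−4/25)·((11/5) − 2)/((−4/25) − (−1)) = 47/21.

47/21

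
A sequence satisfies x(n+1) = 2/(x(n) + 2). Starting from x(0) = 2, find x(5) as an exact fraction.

19/26

x(1) = 2/(2 + 2) = 1/2.
x(2) = 2/(1/2 + 2) = 4/5.
x(3) = 2/(4/5 + 2) = 5/7.
x(4) = 2/(5/7 + 2) = 14/19.
x(5) = 2/(14/19 + 2) = 19/26.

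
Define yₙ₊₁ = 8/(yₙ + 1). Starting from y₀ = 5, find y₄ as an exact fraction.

248/87

y₁ = 8/(5 + 1) = 4/3.
y₂ = 8/(4/3 + 1) = 24/7.
y₃ = 8/(24/7 + 1) = 56/31.
y₄ = 8/(56/31 + 1) = 248/87.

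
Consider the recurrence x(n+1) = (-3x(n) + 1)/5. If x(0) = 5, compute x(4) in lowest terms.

x(1) = (-3·5 + 1)/5 = -14/5.
x(2) = (-3·(-14/5) + 1)/5 = 47/25.
x(3) = (-3·(47/25) + 1)/5 = -116/125.
x(4) = (-3·(-116/125) + 1)/5 = 473/625.

473/625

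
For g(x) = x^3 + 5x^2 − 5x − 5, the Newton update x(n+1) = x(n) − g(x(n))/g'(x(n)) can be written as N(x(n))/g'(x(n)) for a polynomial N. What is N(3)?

104

g'(x) = 3x^2 + 10x − 5.
N(x) = x·g'(x) − g(x) = x·(3x^2 + 10x − 5) − (x^3 + 5x^2 − 5x − 5) = 2x^3 + 5x^2 + 5.
N(3) = 104.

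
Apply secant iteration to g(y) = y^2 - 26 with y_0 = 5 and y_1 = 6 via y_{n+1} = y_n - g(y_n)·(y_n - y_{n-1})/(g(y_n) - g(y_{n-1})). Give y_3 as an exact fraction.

311/61

g(5) = -1, g(6) = 10. y_2 = 6 - 10·(6 - 5)/(10 - (-1)) = 56/11.
g(6) = 10, g(56/11) = -10/121. y_3 = (56/11) - (-10/121)·((56/11) - 6)/((-10/121) - 10) = 311/61.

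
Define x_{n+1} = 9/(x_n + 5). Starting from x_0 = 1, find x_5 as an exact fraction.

4788/3407

x_1 = 9/(1 + 5) = 3/2.
x_2 = 9/(3/2 + 5) = 18/13.
x_3 = 9/(18/13 + 5) = 117/83.
x_4 = 9/(117/83 + 5) = 747/532.
x_5 = 9/(747/532 + 5) = 4788/3407.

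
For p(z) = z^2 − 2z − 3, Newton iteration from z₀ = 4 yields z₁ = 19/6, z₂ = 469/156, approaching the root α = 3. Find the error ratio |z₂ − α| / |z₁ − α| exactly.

z₁ − α = 19/6 − 3 = 1/6, so |z₁ − α| = 1/6.
z₂ − α = 469/156 − 3 = 1/156, so |z₂ − α| = 1/156.
Ratio = (1/156) / (1/6) = 1/26.

1/26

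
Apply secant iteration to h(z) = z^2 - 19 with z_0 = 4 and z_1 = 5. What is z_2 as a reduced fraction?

13/3

h(4) = -3, h(5) = 6. z_2 = 5 - 6·(5 - 4)/(6 - (-3)) = 13/3.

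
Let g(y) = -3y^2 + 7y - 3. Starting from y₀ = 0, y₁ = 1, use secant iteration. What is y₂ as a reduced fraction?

3/4

g(0) = -3, g(1) = 1. y₂ = 1 - 1·(1 - 0)/(1 - (-3)) = 3/4.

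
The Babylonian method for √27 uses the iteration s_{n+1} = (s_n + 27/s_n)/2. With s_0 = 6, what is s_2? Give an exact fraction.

s_1 = (6 + 27/6)/2 = 21/4.
s_2 = (21/4 + 27/(21/4))/2 = 291/56.

291/56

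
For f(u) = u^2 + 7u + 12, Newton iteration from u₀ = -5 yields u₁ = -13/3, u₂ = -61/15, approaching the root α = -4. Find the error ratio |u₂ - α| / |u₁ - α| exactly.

1/5

u₁ - α = -13/3 - (-4) = -13/3 + 4 = -1/3, so |u₁ - α| = 1/3.
u₂ - α = -61/15 - (-4) = -61/15 + 4 = -1/15, so |u₂ - α| = 1/15.
Ratio = (1/15) / (1/3) = 1/5.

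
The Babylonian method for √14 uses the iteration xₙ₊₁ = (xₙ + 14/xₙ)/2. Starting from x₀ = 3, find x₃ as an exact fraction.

x₁ = (3 + 14/3)/2 = 23/6.
x₂ = (23/6 + 14/(23/6))/2 = 1033/276.
x₃ = (1033/276 + 14/(1033/276))/2 = 2133553/570216.

2133553/570216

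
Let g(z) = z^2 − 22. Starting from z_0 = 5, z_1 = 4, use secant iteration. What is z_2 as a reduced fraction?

14/3

g(5) = 3, g(4) = −6. z_2 = 4 − (−6)·(4 − 5)/((−6) − 3) = 14/3.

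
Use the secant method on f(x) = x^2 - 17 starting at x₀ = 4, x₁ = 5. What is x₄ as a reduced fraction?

f(4) = -1, f(5) = 8. x₂ = 5 - 8·(5 - 4)/(8 - (-1)) = 37/9.
f(5) = 8, f(37/9) = -8/81. x₃ = (37/9) - (-8/81)·((37/9) - 5)/((-8/81) - 8) = 169/41.
f(37/9) = -8/81, f(169/41) = -16/1681. x₄ = (169/41) - (-16/1681)·((169/41) - (37/9))/((-16/1681) - (-8/81)) = 6263/1519.

6263/1519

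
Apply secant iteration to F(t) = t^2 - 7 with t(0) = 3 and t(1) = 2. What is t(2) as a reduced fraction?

F(3) = 2, F(2) = -3. t(2) = 2 - (-3)·(2 - 3)/((-3) - 2) = 13/5.

13/5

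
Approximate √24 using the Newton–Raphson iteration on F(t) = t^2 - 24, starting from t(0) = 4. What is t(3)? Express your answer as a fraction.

F'(t) = 2t.
F(4) = -8, F'(4) = 8, so t(1) = 4 - (-8)/8 = 5.
F(5) = 1, F'(5) = 10, so t(2) = 5 - 1/10 = 49/10.
F(49/10) = 1/100, F'(49/10) = 49/5, so t(3) = (49/10) - (1/100)/(49/5) = 4801/980.

4801/980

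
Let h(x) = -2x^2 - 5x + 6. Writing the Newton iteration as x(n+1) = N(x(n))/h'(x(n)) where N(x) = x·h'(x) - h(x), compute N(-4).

h'(x) = -4x - 5.
N(x) = x·h'(x) - h(x) = x·(-4x - 5) - (-2x^2 - 5x + 6) = -2x^2 - 6.
N(-4) = -38.

-38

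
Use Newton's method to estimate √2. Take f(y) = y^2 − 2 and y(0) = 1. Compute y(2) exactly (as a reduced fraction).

17/12

f'(y) = 2y.
f(1) = −1, f'(1) = 2, so y(1) = 1 − (−1)/2 = 3/2.
f(3/2) = 1/4, f'(3/2) = 3, so y(2) = (3/2) − (1/4)/3 = 17/12.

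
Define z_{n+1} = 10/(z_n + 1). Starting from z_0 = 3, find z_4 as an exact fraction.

z_1 = 10/(3 + 1) = 5/2.
z_2 = 10/(5/2 + 1) = 20/7.
z_3 = 10/(20/7 + 1) = 70/27.
z_4 = 10/(70/27 + 1) = 270/97.

270/97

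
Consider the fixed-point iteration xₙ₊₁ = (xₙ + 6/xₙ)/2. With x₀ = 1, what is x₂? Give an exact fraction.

73/28

x₁ = (1 + 6/1)/2 = 7/2.
x₂ = (7/2 + 6/(7/2))/2 = 73/28.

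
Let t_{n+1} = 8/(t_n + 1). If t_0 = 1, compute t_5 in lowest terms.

t_1 = 8/(1 + 1) = 4.
t_2 = 8/(4 + 1) = 8/5.
t_3 = 8/(8/5 + 1) = 40/13.
t_4 = 8/(40/13 + 1) = 104/53.
t_5 = 8/(104/53 + 1) = 424/157.

424/157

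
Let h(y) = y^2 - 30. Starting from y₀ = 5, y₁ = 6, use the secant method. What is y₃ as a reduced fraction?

h(5) = -5, h(6) = 6. y₂ = 6 - 6·(6 - 5)/(6 - (-5)) = 60/11.
h(6) = 6, h(60/11) = -30/121. y₃ = (60/11) - (-30/121)·((60/11) - 6)/((-30/121) - 6) = 115/21.

115/21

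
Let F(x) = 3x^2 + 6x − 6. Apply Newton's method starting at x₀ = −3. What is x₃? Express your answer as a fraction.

−29681/10864

F'(x) = 6x + 6.
F(−3) = 3, F'(−3) = −12, so x₁ = (−3) − 3/(−12) = −11/4.
F(−11/4) = 3/16, F'(−11/4) = −21/2, so x₂ = (−11/4) − (3/16)/(−21/2) = −153/56.
F(−153/56) = 3/3136, F'(−153/56) = −291/28, so x₃ = (−153/56) − (3/3136)/(−291/28) = −29681/10864.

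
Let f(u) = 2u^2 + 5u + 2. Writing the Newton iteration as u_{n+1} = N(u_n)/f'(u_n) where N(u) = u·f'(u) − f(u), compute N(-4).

30

f'(u) = 4u + 5.
N(u) = u·f'(u) − f(u) = u·(4u + 5) − (2u^2 + 5u + 2) = 2u^2 − 2.
N(-4) = 30.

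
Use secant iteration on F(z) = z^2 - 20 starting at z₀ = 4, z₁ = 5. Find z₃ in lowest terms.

76/17

F(4) = -4, F(5) = 5. z₂ = 5 - 5·(5 - 4)/(5 - (-4)) = 40/9.
F(5) = 5, F(40/9) = -20/81. z₃ = (40/9) - (-20/81)·((40/9) - 5)/((-20/81) - 5) = 76/17.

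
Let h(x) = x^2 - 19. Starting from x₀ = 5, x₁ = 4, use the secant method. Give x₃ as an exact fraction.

109/25

h(5) = 6, h(4) = -3. x₂ = 4 - (-3)·(4 - 5)/((-3) - 6) = 13/3.
h(4) = -3, h(13/3) = -2/9. x₃ = (13/3) - (-2/9)·((13/3) - 4)/((-2/9) - (-3)) = 109/25.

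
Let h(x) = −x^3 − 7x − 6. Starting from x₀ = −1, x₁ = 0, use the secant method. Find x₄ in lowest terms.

−1620672/2058409

h(−1) = 2, h(0) = −6. x₂ = 0 − (−6)·(0 − (−1))/((−6) − 2) = −3/4.
h(0) = −6, h(−3/4) = −21/64. x₃ = (−3/4) − (−21/64)·((−3/4) − 0)/((−21/64) − (−6)) = −96/121.
h(−3/4) = −21/64, h(−96/121) = 94122/1771561. x₄ = (−96/121) − (94122/1771561)·((−96/121) − (−3/4))/((94122/1771561) − (−21/64)) = −1620672/2058409.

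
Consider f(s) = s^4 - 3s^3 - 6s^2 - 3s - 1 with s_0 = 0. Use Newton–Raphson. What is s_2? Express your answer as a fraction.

f'(s) = 4s^3 - 9s^2 - 12s - 3.
f(0) = -1, f'(0) = -3, so s_1 = 0 - (-1)/(-3) = -1/3.
f(-1/3) = -44/81, f'(-1/3) = -4/27, so s_2 = (-1/3) - (-44/81)/(-4/27) = -4.

-4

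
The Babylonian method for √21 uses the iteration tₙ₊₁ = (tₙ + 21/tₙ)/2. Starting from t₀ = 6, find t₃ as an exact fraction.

970993/211888

t₁ = (6 + 21/6)/2 = 19/4.
t₂ = (19/4 + 21/(19/4))/2 = 697/152.
t₃ = (697/152 + 21/(697/152))/2 = 970993/211888.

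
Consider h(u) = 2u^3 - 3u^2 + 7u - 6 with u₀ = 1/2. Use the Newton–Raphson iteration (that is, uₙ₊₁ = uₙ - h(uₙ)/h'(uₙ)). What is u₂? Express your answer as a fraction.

38821/38786

h'(u) = 6u^2 - 6u + 7.
h(1/2) = -3, h'(1/2) = 11/2, so u₁ = (1/2) - (-3)/(11/2) = 23/22.
h(23/22) = 432/1331, h'(23/22) = 1763/242, so u₂ = (23/22) - (432/1331)/(1763/242) = 38821/38786.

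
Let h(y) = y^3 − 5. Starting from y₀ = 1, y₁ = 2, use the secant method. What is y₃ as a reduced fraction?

h(1) = −4, h(2) = 3. y₂ = 2 − 3·(2 − 1)/(3 − (−4)) = 11/7.
h(2) = 3, h(11/7) = −384/343. y₃ = (11/7) − (−384/343)·((11/7) − 2)/((−384/343) − 3) = 265/157.

265/157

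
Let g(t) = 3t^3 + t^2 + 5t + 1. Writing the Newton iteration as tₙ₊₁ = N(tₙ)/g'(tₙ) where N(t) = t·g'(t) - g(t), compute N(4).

g'(t) = 9t^2 + 2t + 5.
N(t) = t·g'(t) - g(t) = t·(9t^2 + 2t + 5) - (3t^3 + t^2 + 5t + 1) = 6t^3 + t^2 - 1.
N(4) = 399.

399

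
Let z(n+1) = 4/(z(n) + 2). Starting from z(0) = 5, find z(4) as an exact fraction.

32/25

z(1) = 4/(5 + 2) = 4/7.
z(2) = 4/(4/7 + 2) = 14/9.
z(3) = 4/(14/9 + 2) = 9/8.
z(4) = 4/(9/8 + 2) = 32/25.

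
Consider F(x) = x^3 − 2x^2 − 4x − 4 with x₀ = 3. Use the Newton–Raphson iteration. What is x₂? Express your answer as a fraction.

F'(x) = 3x^2 − 4x − 4.
F(3) = −7, F'(3) = 11, so x₁ = 3 − (−7)/11 = 40/11.
F(40/11) = 4116/1331, F'(40/11) = 2556/121, so x₂ = (40/11) − (4116/1331)/(2556/121) = 8177/2343.

8177/2343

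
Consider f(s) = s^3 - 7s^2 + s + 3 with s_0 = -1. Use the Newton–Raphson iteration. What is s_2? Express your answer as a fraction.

-181/315

f'(s) = 3s^2 - 14s + 1.
f(-1) = -6, f'(-1) = 18, so s_1 = (-1) - (-6)/18 = -2/3.
f(-2/3) = -29/27, f'(-2/3) = 35/3, so s_2 = (-2/3) - (-29/27)/(35/3) = -181/315.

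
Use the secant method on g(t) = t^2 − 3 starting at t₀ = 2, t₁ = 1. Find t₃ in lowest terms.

g(2) = 1, g(1) = −2. t₂ = 1 − (−2)·(1 − 2)/((−2) − 1) = 5/3.
g(1) = −2, g(5/3) = −2/9. t₃ = (5/3) − (−2/9)·((5/3) − 1)/((−2/9) − (−2)) = 7/4.

7/4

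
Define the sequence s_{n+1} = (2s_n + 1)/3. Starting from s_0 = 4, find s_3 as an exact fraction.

s_1 = (2·4 + 1)/3 = 3.
s_2 = (2·3 + 1)/3 = 7/3.
s_3 = (2·(7/3) + 1)/3 = 17/9.

17/9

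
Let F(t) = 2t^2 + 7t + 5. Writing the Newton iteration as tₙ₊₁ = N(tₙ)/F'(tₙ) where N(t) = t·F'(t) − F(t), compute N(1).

F'(t) = 4t + 7.
N(t) = t·F'(t) − F(t) = t·(4t + 7) − (2t^2 + 7t + 5) = 2t^2 − 5.
N(1) = −3.

−3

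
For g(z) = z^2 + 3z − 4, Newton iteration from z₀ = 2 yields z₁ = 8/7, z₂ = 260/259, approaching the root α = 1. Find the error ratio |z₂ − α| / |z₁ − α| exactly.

z₁ − α = 8/7 − 1 = 1/7, so |z₁ − α| = 1/7.
z₂ − α = 260/259 − 1 = 1/259, so |z₂ − α| = 1/259.
Ratio = (1/259) / (1/7) = 1/37.

1/37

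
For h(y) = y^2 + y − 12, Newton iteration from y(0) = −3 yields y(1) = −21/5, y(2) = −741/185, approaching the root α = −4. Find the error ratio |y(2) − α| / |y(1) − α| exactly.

1/37

y(1) − α = −21/5 − (−4) = −21/5 + 4 = −1/5, so |y(1) − α| = 1/5.
y(2) − α = −741/185 − (−4) = −741/185 + 4 = −1/185, so |y(2) − α| = 1/185.
Ratio = (1/185) / (1/5) = 1/37.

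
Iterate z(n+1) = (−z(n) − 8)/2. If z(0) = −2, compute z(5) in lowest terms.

−43/16

z(1) = (−(−2) − 8)/2 = −3.
z(2) = (−(−3) − 8)/2 = −5/2.
z(3) = (−(−5/2) − 8)/2 = −11/4.
z(4) = (−(−11/4) − 8)/2 = −21/8.
z(5) = (−(−21/8) − 8)/2 = −43/16.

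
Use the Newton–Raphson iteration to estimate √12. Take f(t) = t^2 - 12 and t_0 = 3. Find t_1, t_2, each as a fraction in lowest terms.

t_1 = 7/2, t_2 = 97/28

f'(t) = 2t.
f(3) = -3, f'(3) = 6, so t_1 = 3 - (-3)/6 = 7/2.
f(7/2) = 1/4, f'(7/2) = 7, so t_2 = (7/2) - (1/4)/7 = 97/28.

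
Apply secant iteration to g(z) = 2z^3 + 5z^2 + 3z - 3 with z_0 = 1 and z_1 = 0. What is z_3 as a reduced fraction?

25/39

g(1) = 7, g(0) = -3. z_2 = 0 - (-3)·(0 - 1)/((-3) - 7) = 3/10.
g(0) = -3, g(3/10) = -399/250. z_3 = (3/10) - (-399/250)·((3/10) - 0)/((-399/250) - (-3)) = 25/39.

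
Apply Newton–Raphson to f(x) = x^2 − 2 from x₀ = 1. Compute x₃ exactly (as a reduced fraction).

577/408

f'(x) = 2x.
f(1) = −1, f'(1) = 2, so x₁ = 1 − (−1)/2 = 3/2.
f(3/2) = 1/4, f'(3/2) = 3, so x₂ = (3/2) − (1/4)/3 = 17/12.
f(17/12) = 1/144, f'(17/12) = 17/6, so x₃ = (17/12) − (1/144)/(17/6) = 577/408.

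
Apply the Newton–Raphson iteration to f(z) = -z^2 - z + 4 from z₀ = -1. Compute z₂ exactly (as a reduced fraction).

-29/9

f'(z) = -2z - 1.
f(-1) = 4, f'(-1) = 1, so z₁ = (-1) - 4/1 = -5.
f(-5) = -16, f'(-5) = 9, so z₂ = (-5) - (-16)/9 = -29/9.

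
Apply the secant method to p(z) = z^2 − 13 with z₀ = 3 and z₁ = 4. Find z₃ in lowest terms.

p(3) = −4, p(4) = 3. z₂ = 4 − 3·(4 − 3)/(3 − (−4)) = 25/7.
p(4) = 3, p(25/7) = −12/49. z₃ = (25/7) − (−12/49)·((25/7) − 4)/((−12/49) − 3) = 191/53.

191/53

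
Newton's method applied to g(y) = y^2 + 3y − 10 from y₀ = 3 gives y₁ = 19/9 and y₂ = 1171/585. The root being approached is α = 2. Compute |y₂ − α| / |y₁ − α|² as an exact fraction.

9/65

y₁ − α = 19/9 − 2 = 1/9, so |y₁ − α| = 1/9.
y₂ − α = 1171/585 − 2 = 1/585, so |y₂ − α| = 1/585.
|y₁ − α|² = 1/81.
Ratio = (1/585) / (1/81) = 9/65.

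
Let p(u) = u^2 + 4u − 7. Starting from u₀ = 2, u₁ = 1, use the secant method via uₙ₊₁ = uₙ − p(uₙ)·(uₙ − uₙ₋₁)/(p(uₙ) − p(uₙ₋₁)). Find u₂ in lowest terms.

9/7

p(2) = 5, p(1) = −2. u₂ = 1 − (−2)·(1 − 2)/((−2) − 5) = 9/7.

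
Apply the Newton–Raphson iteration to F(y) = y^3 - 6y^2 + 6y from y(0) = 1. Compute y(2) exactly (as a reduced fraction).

F'(y) = 3y^2 - 12y + 6.
F(1) = 1, F'(1) = -3, so y(1) = 1 - 1/(-3) = 4/3.
F(4/3) = -8/27, F'(4/3) = -14/3, so y(2) = (4/3) - (-8/27)/(-14/3) = 80/63.

80/63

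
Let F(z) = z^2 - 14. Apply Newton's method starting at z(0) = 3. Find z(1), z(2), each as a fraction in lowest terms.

z(1) = 23/6, z(2) = 1033/276

F'(z) = 2z.
F(3) = -5, F'(3) = 6, so z(1) = 3 - (-5)/6 = 23/6.
F(23/6) = 25/36, F'(23/6) = 23/3, so z(2) = (23/6) - (25/36)/(23/3) = 1033/276.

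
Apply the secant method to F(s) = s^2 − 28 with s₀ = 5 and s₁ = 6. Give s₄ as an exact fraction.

9530/1801

F(5) = −3, F(6) = 8. s₂ = 6 − 8·(6 − 5)/(8 − (−3)) = 58/11.
F(6) = 8, F(58/11) = −24/121. s₃ = (58/11) − (−24/121)·((58/11) − 6)/((−24/121) − 8) = 164/31.
F(58/11) = −24/121, F(164/31) = −12/961. s₄ = (164/31) − (−12/961)·((164/31) − (58/11))/((−12/961) − (−24/121)) = 9530/1801.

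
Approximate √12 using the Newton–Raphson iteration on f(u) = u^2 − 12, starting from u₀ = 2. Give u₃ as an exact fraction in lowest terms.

f'(u) = 2u.
f(2) = −8, f'(2) = 4, so u₁ = 2 − (−8)/4 = 4.
f(4) = 4, f'(4) = 8, so u₂ = 4 − 4/8 = 7/2.
f(7/2) = 1/4, f'(7/2) = 7, so u₃ = (7/2) − (1/4)/7 = 97/28.

97/28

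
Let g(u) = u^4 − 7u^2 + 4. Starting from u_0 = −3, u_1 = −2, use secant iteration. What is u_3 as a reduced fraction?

g(−3) = 22, g(−2) = −8. u_2 = (−2) − (−8)·((−2) − (−3))/((−8) − 22) = −34/15.
g(−2) = −8, g(−34/15) = −281864/50625. u_3 = (−34/15) − (−281864/50625)·((−34/15) − (−2))/((−281864/50625) − (−8)) = −11071/3848.

−11071/3848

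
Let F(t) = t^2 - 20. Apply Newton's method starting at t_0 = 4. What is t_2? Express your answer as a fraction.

F'(t) = 2t.
F(4) = -4, F'(4) = 8, so t_1 = 4 - (-4)/8 = 9/2.
F(9/2) = 1/4, F'(9/2) = 9, so t_2 = (9/2) - (1/4)/9 = 161/36.

161/36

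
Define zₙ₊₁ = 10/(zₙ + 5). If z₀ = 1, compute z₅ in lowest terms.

z₁ = 10/(1 + 5) = 5/3.
z₂ = 10/(5/3 + 5) = 3/2.
z₃ = 10/(3/2 + 5) = 20/13.
z₄ = 10/(20/13 + 5) = 26/17.
z₅ = 10/(26/17 + 5) = 170/111.

170/111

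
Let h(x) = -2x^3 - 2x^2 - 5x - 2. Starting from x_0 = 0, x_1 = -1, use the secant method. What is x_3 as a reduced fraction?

h(0) = -2, h(-1) = 3. x_2 = (-1) - 3·((-1) - 0)/(3 - (-2)) = -2/5.
h(-1) = 3, h(-2/5) = -24/125. x_3 = (-2/5) - (-24/125)·((-2/5) - (-1))/((-24/125) - 3) = -58/133.

-58/133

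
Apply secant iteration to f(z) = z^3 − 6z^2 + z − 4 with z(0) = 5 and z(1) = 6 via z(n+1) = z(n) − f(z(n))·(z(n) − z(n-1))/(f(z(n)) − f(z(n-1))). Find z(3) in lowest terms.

f(5) = −24, f(6) = 2. z(2) = 6 − 2·(6 − 5)/(2 − (−24)) = 77/13.
f(6) = 2, f(77/13) = −1704/2197. z(3) = (77/13) − (−1704/2197)·((77/13) − 6)/((−1704/2197) − 2) = 18125/3049.

18125/3049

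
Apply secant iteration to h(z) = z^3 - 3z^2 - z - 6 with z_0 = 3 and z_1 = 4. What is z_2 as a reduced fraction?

18/5

h(3) = -9, h(4) = 6. z_2 = 4 - 6·(4 - 3)/(6 - (-9)) = 18/5.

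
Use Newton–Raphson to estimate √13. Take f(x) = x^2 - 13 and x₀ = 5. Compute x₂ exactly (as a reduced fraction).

343/95

f'(x) = 2x.
f(5) = 12, f'(5) = 10, so x₁ = 5 - 12/10 = 19/5.
f(19/5) = 36/25, f'(19/5) = 38/5, so x₂ = (19/5) - (36/25)/(38/5) = 343/95.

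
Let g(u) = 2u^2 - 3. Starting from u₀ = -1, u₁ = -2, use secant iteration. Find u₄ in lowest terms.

g(-1) = -1, g(-2) = 5. u₂ = (-2) - 5·((-2) - (-1))/(5 - (-1)) = -7/6.
g(-2) = 5, g(-7/6) = -5/18. u₃ = (-7/6) - (-5/18)·((-7/6) - (-2))/((-5/18) - 5) = -23/19.
g(-7/6) = -5/18, g(-23/19) = -25/361. u₄ = (-23/19) - (-25/361)·((-23/19) - (-7/6))/((-25/361) - (-5/18)) = -332/271.

-332/271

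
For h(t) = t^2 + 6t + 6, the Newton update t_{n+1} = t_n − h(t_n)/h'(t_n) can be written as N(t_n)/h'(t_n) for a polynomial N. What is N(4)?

10

h'(t) = 2t + 6.
N(t) = t·h'(t) − h(t) = t·(2t + 6) − (t^2 + 6t + 6) = t^2 − 6.
N(4) = 10.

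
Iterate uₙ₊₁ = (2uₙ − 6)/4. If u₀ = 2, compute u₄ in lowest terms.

u₁ = (2·2 − 6)/4 = −1/2.
u₂ = (2·(−1/2) − 6)/4 = −7/4.
u₃ = (2·(−7/4) − 6)/4 = −19/8.
u₄ = (2·(−19/8) − 6)/4 = −43/16.

−43/16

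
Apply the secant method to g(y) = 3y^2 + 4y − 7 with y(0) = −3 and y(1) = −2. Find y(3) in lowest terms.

−227/97

g(−3) = 8, g(−2) = −3. y(2) = (−2) − (−3)·((−2) − (−3))/((−3) − 8) = −25/11.
g(−2) = −3, g(−25/11) = −72/121. y(3) = (−25/11) − (−72/121)·((−25/11) − (−2))/((−72/121) − (−3)) = −227/97.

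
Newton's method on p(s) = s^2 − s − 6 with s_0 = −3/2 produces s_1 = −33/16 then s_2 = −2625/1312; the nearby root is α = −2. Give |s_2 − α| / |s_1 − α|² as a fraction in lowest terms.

s_1 − α = −33/16 − (−2) = −33/16 + 2 = −1/16, so |s_1 − α| = 1/16.
s_2 − α = −2625/1312 − (−2) = −2625/1312 + 2 = −1/1312, so |s_2 − α| = 1/1312.
|s_1 − α|² = 1/256.
Ratio = (1/1312) / (1/256) = 8/41.

8/41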